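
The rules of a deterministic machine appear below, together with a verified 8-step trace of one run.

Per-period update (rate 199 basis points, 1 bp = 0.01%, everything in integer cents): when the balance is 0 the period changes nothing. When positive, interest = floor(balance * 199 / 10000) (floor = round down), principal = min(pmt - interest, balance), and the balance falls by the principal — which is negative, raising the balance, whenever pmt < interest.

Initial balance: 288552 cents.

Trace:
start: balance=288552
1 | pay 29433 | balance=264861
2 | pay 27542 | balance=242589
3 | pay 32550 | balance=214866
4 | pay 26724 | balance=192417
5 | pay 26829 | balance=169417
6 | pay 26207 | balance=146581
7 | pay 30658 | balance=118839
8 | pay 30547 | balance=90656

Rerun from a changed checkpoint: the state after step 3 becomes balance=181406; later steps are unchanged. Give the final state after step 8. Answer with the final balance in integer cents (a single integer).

53731

state after step 3 := balance=181406
4 | pay 26724 | balance=158291
5 | pay 26829 | balance=134611
6 | pay 26207 | balance=111082
7 | pay 30658 | balance=82634
8 | pay 30547 | balance=53731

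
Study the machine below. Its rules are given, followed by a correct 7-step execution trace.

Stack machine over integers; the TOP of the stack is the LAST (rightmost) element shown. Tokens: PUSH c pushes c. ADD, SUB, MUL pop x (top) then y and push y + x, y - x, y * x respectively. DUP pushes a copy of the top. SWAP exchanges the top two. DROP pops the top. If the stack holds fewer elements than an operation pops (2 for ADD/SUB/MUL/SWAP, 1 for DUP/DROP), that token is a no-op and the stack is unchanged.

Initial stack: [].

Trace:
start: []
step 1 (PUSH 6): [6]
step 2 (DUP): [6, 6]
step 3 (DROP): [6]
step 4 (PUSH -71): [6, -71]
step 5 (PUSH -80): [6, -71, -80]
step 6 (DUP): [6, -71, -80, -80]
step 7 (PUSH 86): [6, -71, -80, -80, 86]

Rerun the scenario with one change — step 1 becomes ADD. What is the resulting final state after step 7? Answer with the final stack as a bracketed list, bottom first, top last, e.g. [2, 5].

(re-executing from step 1 with the substitution; state before step 1: [])
step 1 (ADD): []
step 2 (DUP): []
step 3 (DROP): []
step 4 (PUSH -71): [-71]
step 5 (PUSH -80): [-71, -80]
step 6 (DUP): [-71, -80, -80]
step 7 (PUSH 86): [-71, -80, -80, 86]

[-71, -80, -80, 86]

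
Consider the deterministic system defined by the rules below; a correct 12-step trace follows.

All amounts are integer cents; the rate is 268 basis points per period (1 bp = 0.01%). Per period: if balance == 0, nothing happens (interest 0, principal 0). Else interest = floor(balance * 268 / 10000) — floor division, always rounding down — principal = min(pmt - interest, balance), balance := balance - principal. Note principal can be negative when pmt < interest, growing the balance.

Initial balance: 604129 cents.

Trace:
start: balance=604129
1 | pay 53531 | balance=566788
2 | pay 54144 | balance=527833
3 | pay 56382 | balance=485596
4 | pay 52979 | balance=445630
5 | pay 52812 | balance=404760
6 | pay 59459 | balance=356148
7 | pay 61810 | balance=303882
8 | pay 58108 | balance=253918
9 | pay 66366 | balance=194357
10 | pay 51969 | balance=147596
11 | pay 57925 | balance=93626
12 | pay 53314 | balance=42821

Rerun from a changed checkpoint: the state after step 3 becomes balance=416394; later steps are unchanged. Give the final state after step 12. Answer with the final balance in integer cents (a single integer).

0

state after step 3 := balance=416394
4 | pay 52979 | balance=374574
5 | pay 52812 | balance=331800
6 | pay 59459 | balance=281233
7 | pay 61810 | balance=226960
8 | pay 58108 | balance=174934
9 | pay 66366 | balance=113256
10 | pay 51969 | balance=64322
11 | pay 57925 | balance=8120
12 | pay 53314 | balance=0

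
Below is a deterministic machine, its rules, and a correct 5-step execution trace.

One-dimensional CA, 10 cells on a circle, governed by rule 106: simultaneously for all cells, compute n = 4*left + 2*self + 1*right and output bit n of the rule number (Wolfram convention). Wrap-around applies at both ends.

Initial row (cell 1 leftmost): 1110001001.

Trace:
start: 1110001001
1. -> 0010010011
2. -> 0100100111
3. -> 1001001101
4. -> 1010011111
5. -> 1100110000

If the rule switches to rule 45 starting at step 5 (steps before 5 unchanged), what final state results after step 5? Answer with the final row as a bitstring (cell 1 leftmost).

(re-executing step 5 under rule 45; state before step 5: 1010011111)
5. -> 0110010000

0110010000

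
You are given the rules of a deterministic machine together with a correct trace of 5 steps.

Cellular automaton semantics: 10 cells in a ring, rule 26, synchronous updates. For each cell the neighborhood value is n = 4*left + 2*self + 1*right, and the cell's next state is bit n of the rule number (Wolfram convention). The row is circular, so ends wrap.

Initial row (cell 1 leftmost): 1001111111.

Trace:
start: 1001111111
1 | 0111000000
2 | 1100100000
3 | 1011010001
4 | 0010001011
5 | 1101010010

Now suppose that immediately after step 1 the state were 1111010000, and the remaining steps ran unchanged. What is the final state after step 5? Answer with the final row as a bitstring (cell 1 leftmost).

0100011010

state after step 1 := 1111010000
2 | 1000001001
3 | 0100010111
4 | 0010100100
5 | 0100011010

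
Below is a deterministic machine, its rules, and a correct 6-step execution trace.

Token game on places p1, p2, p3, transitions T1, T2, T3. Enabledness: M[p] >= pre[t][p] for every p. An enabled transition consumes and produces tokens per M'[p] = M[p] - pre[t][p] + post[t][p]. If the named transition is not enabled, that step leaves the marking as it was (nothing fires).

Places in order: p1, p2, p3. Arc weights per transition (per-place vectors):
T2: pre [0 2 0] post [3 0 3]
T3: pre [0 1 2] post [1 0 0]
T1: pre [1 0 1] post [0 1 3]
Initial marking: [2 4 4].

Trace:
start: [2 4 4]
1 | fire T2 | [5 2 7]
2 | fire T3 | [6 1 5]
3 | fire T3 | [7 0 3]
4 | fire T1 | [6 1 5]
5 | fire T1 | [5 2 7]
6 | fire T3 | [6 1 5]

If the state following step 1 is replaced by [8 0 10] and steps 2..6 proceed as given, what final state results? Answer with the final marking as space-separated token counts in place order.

state after step 1 := [8 0 10]
2 | fire T3 | [8 0 10]
3 | fire T3 | [8 0 10]
4 | fire T1 | [7 1 12]
5 | fire T1 | [6 2 14]
6 | fire T3 | [7 1 12]

7 1 12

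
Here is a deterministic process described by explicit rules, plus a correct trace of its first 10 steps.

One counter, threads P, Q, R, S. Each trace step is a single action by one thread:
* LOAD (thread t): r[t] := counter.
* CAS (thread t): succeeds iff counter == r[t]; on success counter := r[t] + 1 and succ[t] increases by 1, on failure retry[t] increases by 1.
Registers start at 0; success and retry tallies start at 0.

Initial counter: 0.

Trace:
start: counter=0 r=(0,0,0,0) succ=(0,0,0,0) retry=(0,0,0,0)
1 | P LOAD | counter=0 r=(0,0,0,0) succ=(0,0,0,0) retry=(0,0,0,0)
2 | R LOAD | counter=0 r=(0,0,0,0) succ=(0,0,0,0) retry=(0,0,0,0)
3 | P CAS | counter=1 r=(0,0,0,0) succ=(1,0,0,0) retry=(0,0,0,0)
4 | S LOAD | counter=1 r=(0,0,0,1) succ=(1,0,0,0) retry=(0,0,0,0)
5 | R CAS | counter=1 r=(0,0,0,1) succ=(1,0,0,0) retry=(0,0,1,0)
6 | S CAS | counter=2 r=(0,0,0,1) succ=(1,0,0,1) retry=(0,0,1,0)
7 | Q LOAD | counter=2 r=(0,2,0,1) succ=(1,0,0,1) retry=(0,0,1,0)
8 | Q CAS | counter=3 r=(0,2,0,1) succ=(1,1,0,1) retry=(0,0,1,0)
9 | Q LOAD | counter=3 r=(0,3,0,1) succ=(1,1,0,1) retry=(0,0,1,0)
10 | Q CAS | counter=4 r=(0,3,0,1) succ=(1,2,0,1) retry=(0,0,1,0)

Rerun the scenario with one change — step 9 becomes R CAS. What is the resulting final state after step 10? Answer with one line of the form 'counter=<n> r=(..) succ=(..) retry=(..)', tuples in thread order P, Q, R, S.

counter=3 r=(0,2,0,1) succ=(1,1,0,1) retry=(0,1,2,0)

(re-executing from step 9 with the substitution; state before step 9: counter=3 r=(0,2,0,1) succ=(1,1,0,1) retry=(0,0,1,0))
9 | R CAS | counter=3 r=(0,2,0,1) succ=(1,1,0,1) retry=(0,0,2,0)
10 | Q CAS | counter=3 r=(0,2,0,1) succ=(1,1,0,1) retry=(0,1,2,0)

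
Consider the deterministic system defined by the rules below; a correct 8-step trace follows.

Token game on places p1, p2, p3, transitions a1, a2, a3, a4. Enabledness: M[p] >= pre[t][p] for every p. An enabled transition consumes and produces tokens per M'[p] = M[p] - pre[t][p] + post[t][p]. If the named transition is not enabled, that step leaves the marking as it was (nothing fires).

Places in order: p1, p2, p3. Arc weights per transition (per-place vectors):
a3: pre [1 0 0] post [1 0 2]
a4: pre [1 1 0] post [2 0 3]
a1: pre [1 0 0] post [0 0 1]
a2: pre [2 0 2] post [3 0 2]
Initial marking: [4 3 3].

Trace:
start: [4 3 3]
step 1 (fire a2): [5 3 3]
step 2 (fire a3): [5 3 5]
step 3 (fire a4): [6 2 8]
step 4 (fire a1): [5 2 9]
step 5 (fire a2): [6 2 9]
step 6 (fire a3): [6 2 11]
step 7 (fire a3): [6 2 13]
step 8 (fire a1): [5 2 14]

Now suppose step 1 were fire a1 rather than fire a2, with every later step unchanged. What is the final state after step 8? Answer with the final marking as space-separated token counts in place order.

(re-executing from step 1 with the substitution; state before step 1: [4 3 3])
step 1 (fire a1): [3 3 4]
step 2 (fire a3): [3 3 6]
step 3 (fire a4): [4 2 9]
step 4 (fire a1): [3 2 10]
step 5 (fire a2): [4 2 10]
step 6 (fire a3): [4 2 12]
step 7 (fire a3): [4 2 14]
step 8 (fire a1): [3 2 15]

3 2 15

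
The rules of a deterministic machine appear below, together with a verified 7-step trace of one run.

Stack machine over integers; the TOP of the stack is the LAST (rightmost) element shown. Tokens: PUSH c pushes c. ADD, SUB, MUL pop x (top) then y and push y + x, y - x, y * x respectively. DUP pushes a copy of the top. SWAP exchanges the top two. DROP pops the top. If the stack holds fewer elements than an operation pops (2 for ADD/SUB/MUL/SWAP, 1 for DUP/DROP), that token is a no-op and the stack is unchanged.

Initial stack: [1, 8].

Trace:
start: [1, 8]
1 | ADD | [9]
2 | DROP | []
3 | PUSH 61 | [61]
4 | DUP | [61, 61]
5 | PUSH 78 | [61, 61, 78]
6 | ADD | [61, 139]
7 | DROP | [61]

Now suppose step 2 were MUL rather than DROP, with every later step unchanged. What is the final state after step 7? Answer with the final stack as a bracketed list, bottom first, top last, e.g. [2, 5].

[9, 61]

(re-executing from step 2 with the substitution; state before step 2: [9])
2 | MUL | [9]
3 | PUSH 61 | [9, 61]
4 | DUP | [9, 61, 61]
5 | PUSH 78 | [9, 61, 61, 78]
6 | ADD | [9, 61, 139]
7 | DROP | [9, 61]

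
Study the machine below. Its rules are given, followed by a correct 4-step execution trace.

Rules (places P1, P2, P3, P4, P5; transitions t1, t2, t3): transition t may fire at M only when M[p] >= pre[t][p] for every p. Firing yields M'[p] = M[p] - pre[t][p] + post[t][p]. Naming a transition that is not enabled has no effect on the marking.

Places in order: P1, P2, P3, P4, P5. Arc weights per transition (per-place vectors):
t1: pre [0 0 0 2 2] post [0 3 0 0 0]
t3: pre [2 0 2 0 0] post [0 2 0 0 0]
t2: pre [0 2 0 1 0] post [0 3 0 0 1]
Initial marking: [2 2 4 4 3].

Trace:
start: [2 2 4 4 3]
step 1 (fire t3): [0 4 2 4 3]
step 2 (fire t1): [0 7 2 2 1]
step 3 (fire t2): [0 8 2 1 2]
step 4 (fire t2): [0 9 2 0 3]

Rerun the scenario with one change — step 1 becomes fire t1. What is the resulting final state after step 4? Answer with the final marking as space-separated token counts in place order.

2 7 4 0 3

(re-executing from step 1 with the substitution; state before step 1: [2 2 4 4 3])
step 1 (fire t1): [2 5 4 2 1]
step 2 (fire t1): [2 5 4 2 1]
step 3 (fire t2): [2 6 4 1 2]
step 4 (fire t2): [2 7 4 0 3]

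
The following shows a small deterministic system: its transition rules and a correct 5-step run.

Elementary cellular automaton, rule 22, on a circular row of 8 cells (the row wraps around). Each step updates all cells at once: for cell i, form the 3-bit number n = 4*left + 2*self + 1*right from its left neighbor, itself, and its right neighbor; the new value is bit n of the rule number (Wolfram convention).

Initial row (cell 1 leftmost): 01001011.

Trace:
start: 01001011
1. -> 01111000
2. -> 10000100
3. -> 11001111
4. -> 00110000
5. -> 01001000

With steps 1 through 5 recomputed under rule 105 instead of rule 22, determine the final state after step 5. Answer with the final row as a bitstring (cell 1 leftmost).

10000111

(re-executing steps 1..5 under rule 105; state before step 1: 01001011)
1. -> 10000111
2. -> 10110100
3. -> 01111000
4. -> 01001011
5. -> 10000111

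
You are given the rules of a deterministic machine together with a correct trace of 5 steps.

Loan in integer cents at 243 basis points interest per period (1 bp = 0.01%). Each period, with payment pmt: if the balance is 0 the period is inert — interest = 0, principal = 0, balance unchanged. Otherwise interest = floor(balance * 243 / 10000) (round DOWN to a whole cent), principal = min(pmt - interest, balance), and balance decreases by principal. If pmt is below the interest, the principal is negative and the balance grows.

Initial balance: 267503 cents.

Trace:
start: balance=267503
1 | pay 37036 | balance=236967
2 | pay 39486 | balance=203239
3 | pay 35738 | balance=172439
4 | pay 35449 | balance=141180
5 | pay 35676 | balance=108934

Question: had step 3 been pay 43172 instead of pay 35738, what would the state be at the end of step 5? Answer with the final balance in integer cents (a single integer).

(re-executing from step 3 with the substitution; state before step 3: balance=203239)
3 | pay 43172 | balance=165005
4 | pay 35449 | balance=133565
5 | pay 35676 | balance=101134

101134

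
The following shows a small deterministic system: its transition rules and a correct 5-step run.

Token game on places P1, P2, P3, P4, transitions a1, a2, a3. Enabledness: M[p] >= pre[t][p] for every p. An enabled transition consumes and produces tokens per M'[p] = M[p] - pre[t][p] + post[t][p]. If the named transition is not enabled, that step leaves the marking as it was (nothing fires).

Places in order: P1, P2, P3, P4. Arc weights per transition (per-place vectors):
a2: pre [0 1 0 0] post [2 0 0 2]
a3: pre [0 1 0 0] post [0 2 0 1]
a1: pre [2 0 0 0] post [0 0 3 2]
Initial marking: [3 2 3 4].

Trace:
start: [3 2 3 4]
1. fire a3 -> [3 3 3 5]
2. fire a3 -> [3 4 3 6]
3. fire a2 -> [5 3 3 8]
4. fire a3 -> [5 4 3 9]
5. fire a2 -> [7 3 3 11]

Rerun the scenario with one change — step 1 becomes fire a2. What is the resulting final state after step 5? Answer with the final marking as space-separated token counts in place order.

9 1 3 12

(re-executing from step 1 with the substitution; state before step 1: [3 2 3 4])
1. fire a2 -> [5 1 3 6]
2. fire a3 -> [5 2 3 7]
3. fire a2 -> [7 1 3 9]
4. fire a3 -> [7 2 3 10]
5. fire a2 -> [9 1 3 12]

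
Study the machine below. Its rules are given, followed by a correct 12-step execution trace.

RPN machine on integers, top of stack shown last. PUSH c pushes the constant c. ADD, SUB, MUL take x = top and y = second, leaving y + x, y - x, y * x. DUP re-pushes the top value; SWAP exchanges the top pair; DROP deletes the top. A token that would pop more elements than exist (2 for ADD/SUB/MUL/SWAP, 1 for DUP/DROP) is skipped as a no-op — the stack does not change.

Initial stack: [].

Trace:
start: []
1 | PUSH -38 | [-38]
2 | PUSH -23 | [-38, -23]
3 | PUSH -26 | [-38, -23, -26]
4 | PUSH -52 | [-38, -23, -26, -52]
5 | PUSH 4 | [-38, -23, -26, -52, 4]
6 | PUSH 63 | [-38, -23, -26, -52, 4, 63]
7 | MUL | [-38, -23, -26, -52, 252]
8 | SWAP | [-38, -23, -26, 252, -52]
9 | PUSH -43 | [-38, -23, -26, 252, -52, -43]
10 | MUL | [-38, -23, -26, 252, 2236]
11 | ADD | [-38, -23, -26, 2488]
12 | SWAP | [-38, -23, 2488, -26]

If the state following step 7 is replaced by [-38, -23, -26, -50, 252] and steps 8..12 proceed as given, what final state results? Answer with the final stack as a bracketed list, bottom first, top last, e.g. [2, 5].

[-38, -23, 2402, -26]

state after step 7 := [-38, -23, -26, -50, 252]
8 | SWAP | [-38, -23, -26, 252, -50]
9 | PUSH -43 | [-38, -23, -26, 252, -50, -43]
10 | MUL | [-38, -23, -26, 252, 2150]
11 | ADD | [-38, -23, -26, 2402]
12 | SWAP | [-38, -23, 2402, -26]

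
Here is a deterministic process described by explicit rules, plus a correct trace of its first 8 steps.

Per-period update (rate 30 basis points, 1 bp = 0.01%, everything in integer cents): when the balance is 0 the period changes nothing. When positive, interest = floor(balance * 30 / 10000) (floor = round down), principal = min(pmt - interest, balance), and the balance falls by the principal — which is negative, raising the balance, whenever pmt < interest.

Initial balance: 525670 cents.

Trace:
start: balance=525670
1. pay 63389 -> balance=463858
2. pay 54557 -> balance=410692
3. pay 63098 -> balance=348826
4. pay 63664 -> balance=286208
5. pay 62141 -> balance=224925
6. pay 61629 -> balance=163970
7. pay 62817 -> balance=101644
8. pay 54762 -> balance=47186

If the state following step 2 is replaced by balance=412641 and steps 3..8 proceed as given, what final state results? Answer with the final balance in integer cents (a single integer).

state after step 2 := balance=412641
3. pay 63098 -> balance=350780
4. pay 63664 -> balance=288168
5. pay 62141 -> balance=226891
6. pay 61629 -> balance=165942
7. pay 62817 -> balance=103622
8. pay 54762 -> balance=49170

49170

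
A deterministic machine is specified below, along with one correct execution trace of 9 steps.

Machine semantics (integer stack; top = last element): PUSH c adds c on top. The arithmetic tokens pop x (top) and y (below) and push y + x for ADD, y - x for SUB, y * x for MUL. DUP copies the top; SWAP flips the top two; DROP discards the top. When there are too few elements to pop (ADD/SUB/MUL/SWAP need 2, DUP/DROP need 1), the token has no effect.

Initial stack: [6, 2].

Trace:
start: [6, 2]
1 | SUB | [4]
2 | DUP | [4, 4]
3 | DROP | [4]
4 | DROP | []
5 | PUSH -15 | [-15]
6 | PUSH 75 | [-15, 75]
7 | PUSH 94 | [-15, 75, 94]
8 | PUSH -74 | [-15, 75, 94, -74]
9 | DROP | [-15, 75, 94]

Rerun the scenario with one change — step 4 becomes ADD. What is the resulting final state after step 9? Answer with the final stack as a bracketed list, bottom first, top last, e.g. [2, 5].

(re-executing from step 4 with the substitution; state before step 4: [4])
4 | ADD | [4]
5 | PUSH -15 | [4, -15]
6 | PUSH 75 | [4, -15, 75]
7 | PUSH 94 | [4, -15, 75, 94]
8 | PUSH -74 | [4, -15, 75, 94, -74]
9 | DROP | [4, -15, 75, 94]

[4, -15, 75, 94]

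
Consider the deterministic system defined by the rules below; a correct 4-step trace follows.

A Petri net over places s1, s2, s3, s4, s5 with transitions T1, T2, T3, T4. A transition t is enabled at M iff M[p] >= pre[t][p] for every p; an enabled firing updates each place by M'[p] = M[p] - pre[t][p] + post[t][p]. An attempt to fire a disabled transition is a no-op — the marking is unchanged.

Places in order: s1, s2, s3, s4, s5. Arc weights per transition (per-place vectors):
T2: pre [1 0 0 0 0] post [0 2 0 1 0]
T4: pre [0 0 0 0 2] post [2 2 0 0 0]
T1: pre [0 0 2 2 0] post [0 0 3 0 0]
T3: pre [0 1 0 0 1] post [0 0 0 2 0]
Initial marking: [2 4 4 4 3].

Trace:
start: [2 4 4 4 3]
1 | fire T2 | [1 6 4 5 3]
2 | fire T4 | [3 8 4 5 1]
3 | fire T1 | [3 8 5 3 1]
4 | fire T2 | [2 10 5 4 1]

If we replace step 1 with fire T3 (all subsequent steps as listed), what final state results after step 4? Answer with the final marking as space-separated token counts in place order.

(re-executing from step 1 with the substitution; state before step 1: [2 4 4 4 3])
1 | fire T3 | [2 3 4 6 2]
2 | fire T4 | [4 5 4 6 0]
3 | fire T1 | [4 5 5 4 0]
4 | fire T2 | [3 7 5 5 0]

3 7 5 5 0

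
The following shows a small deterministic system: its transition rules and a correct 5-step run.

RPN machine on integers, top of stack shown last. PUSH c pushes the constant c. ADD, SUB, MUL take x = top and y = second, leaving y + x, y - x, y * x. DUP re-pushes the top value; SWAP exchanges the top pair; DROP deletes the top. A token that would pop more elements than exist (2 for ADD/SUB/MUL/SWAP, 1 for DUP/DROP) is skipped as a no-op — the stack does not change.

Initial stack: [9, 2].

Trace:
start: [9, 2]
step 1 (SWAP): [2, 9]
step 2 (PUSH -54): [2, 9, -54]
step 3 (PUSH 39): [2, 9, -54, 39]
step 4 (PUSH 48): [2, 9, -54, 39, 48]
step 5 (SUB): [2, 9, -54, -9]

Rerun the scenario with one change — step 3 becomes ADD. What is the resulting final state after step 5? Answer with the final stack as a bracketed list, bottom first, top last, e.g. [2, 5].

(re-executing from step 3 with the substitution; state before step 3: [2, 9, -54])
step 3 (ADD): [2, -45]
step 4 (PUSH 48): [2, -45, 48]
step 5 (SUB): [2, -93]

[2, -93]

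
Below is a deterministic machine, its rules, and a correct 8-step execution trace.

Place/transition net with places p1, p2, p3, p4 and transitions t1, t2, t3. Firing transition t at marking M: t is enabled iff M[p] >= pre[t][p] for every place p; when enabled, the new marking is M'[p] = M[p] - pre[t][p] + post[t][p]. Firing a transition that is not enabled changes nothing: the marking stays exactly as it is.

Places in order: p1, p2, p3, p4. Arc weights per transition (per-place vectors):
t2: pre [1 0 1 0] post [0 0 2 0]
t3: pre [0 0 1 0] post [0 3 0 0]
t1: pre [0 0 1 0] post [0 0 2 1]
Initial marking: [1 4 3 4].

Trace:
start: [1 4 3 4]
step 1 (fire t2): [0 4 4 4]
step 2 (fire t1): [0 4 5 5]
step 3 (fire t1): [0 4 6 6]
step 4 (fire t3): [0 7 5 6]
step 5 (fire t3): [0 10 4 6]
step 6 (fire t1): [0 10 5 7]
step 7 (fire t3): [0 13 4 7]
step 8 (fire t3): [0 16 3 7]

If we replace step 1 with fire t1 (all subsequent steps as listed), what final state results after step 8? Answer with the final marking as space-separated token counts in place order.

(re-executing from step 1 with the substitution; state before step 1: [1 4 3 4])
step 1 (fire t1): [1 4 4 5]
step 2 (fire t1): [1 4 5 6]
step 3 (fire t1): [1 4 6 7]
step 4 (fire t3): [1 7 5 7]
step 5 (fire t3): [1 10 4 7]
step 6 (fire t1): [1 10 5 8]
step 7 (fire t3): [1 13 4 8]
step 8 (fire t3): [1 16 3 8]

1 16 3 8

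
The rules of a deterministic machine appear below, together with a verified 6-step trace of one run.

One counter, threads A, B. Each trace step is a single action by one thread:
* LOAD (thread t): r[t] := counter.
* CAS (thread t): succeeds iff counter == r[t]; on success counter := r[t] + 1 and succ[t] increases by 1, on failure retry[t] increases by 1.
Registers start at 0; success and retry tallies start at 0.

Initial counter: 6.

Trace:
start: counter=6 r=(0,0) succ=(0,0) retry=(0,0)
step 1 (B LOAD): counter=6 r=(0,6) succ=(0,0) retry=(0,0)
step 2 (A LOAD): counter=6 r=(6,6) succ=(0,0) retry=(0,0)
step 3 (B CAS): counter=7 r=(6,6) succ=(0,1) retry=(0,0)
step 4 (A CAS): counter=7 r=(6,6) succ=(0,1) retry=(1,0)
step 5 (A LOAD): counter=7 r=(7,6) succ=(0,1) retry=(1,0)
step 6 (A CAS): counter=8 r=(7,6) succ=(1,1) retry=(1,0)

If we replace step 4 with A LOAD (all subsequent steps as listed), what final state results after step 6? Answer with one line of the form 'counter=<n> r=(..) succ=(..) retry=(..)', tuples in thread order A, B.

counter=8 r=(7,6) succ=(1,1) retry=(0,0)

(re-executing from step 4 with the substitution; state before step 4: counter=7 r=(6,6) succ=(0,1) retry=(0,0))
step 4 (A LOAD): counter=7 r=(7,6) succ=(0,1) retry=(0,0)
step 5 (A LOAD): counter=7 r=(7,6) succ=(0,1) retry=(0,0)
step 6 (A CAS): counter=8 r=(7,6) succ=(1,1) retry=(0,0)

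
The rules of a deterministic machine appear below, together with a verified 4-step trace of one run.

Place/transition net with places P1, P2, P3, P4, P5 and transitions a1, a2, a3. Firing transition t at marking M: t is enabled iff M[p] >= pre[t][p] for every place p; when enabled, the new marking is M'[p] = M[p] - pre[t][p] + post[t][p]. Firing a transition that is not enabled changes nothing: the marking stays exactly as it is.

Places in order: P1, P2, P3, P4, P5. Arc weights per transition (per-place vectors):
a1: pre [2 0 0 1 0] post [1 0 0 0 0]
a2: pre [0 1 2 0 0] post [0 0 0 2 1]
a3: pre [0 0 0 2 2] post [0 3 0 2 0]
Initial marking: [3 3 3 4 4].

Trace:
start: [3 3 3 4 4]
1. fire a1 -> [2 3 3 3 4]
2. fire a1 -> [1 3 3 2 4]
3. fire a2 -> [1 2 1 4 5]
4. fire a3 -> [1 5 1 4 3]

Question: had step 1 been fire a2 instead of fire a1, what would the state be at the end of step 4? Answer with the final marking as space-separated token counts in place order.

2 5 1 5 3

(re-executing from step 1 with the substitution; state before step 1: [3 3 3 4 4])
1. fire a2 -> [3 2 1 6 5]
2. fire a1 -> [2 2 1 5 5]
3. fire a2 -> [2 2 1 5 5]
4. fire a3 -> [2 5 1 5 3]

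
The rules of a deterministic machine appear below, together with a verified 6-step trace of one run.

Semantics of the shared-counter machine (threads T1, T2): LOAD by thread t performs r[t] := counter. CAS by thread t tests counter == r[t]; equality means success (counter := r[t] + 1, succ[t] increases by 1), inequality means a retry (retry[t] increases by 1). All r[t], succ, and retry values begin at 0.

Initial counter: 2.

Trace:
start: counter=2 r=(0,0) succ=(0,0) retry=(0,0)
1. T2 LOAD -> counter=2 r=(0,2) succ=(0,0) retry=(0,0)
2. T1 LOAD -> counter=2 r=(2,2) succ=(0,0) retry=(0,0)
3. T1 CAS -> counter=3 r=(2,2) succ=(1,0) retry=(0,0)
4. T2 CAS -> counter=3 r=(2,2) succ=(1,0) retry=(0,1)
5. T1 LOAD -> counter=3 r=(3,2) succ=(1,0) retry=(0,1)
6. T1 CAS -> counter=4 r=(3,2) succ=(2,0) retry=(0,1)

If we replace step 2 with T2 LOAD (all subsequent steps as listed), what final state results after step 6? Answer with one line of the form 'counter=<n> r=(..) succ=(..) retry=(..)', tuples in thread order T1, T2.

counter=4 r=(3,2) succ=(1,1) retry=(1,0)

(re-executing from step 2 with the substitution; state before step 2: counter=2 r=(0,2) succ=(0,0) retry=(0,0))
2. T2 LOAD -> counter=2 r=(0,2) succ=(0,0) retry=(0,0)
3. T1 CAS -> counter=2 r=(0,2) succ=(0,0) retry=(1,0)
4. T2 CAS -> counter=3 r=(0,2) succ=(0,1) retry=(1,0)
5. T1 LOAD -> counter=3 r=(3,2) succ=(0,1) retry=(1,0)
6. T1 CAS -> counter=4 r=(3,2) succ=(1,1) retry=(1,0)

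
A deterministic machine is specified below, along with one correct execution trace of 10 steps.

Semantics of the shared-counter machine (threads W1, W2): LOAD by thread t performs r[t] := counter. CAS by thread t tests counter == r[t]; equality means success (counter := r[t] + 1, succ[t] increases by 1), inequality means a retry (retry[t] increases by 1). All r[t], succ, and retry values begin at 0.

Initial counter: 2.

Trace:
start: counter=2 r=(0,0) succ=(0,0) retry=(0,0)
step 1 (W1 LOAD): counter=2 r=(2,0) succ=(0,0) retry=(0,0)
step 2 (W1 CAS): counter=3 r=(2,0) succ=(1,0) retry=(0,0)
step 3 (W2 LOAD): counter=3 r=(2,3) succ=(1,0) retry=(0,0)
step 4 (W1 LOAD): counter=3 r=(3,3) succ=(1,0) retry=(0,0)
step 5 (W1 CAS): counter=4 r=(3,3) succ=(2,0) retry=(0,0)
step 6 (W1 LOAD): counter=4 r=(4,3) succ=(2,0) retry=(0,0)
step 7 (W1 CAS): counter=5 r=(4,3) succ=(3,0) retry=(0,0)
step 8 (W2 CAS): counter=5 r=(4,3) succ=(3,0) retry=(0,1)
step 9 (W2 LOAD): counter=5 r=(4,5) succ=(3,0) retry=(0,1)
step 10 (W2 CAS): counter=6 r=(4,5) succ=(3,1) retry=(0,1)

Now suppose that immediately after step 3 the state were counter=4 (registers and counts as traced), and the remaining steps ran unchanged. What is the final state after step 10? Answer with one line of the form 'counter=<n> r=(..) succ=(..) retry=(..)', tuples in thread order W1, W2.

counter=7 r=(5,6) succ=(3,1) retry=(0,1)

state after step 3 := counter=4 r=(2,3) succ=(1,0) retry=(0,0)
step 4 (W1 LOAD): counter=4 r=(4,3) succ=(1,0) retry=(0,0)
step 5 (W1 CAS): counter=5 r=(4,3) succ=(2,0) retry=(0,0)
step 6 (W1 LOAD): counter=5 r=(5,3) succ=(2,0) retry=(0,0)
step 7 (W1 CAS): counter=6 r=(5,3) succ=(3,0) retry=(0,0)
step 8 (W2 CAS): counter=6 r=(5,3) succ=(3,0) retry=(0,1)
step 9 (W2 LOAD): counter=6 r=(5,6) succ=(3,0) retry=(0,1)
step 10 (W2 CAS): counter=7 r=(5,6) succ=(3,1) retry=(0,1)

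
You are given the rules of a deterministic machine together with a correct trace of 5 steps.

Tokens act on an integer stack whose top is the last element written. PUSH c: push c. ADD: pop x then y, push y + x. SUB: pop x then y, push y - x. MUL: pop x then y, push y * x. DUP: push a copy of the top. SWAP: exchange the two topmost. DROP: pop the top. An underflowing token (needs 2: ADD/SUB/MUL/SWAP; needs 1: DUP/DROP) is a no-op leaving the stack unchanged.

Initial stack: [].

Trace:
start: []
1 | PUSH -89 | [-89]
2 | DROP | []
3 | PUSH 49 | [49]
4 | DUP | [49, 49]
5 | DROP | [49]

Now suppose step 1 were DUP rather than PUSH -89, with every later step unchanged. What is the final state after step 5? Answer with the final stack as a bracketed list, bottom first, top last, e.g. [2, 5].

[49]

(re-executing from step 1 with the substitution; state before step 1: [])
1 | DUP | []
2 | DROP | []
3 | PUSH 49 | [49]
4 | DUP | [49, 49]
5 | DROP | [49]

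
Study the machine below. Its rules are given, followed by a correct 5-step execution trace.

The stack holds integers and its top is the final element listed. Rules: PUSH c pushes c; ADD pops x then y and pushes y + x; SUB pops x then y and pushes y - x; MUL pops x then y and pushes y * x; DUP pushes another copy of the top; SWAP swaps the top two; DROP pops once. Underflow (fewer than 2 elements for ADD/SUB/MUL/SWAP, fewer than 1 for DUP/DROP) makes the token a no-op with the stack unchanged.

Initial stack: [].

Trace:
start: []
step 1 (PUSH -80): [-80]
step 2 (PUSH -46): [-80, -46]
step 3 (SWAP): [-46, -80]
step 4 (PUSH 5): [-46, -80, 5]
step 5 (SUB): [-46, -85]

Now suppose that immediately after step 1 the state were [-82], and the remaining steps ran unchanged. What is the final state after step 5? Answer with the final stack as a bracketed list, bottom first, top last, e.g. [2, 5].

[-46, -87]

state after step 1 := [-82]
step 2 (PUSH -46): [-82, -46]
step 3 (SWAP): [-46, -82]
step 4 (PUSH 5): [-46, -82, 5]
step 5 (SUB): [-46, -87]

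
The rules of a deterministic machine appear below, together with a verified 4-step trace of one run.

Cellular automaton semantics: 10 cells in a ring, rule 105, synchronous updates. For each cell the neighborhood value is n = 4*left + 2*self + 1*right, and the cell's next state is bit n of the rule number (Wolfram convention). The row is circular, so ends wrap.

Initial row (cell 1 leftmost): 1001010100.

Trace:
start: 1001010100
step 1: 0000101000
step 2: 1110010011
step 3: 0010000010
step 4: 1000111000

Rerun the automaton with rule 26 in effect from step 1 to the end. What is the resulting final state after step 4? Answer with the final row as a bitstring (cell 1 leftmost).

(re-executing steps 1..4 under rule 26; state before step 1: 1001010100)
step 1: 0110000011
step 2: 0101000110
step 3: 1000101101
step 4: 0101001001

0101001001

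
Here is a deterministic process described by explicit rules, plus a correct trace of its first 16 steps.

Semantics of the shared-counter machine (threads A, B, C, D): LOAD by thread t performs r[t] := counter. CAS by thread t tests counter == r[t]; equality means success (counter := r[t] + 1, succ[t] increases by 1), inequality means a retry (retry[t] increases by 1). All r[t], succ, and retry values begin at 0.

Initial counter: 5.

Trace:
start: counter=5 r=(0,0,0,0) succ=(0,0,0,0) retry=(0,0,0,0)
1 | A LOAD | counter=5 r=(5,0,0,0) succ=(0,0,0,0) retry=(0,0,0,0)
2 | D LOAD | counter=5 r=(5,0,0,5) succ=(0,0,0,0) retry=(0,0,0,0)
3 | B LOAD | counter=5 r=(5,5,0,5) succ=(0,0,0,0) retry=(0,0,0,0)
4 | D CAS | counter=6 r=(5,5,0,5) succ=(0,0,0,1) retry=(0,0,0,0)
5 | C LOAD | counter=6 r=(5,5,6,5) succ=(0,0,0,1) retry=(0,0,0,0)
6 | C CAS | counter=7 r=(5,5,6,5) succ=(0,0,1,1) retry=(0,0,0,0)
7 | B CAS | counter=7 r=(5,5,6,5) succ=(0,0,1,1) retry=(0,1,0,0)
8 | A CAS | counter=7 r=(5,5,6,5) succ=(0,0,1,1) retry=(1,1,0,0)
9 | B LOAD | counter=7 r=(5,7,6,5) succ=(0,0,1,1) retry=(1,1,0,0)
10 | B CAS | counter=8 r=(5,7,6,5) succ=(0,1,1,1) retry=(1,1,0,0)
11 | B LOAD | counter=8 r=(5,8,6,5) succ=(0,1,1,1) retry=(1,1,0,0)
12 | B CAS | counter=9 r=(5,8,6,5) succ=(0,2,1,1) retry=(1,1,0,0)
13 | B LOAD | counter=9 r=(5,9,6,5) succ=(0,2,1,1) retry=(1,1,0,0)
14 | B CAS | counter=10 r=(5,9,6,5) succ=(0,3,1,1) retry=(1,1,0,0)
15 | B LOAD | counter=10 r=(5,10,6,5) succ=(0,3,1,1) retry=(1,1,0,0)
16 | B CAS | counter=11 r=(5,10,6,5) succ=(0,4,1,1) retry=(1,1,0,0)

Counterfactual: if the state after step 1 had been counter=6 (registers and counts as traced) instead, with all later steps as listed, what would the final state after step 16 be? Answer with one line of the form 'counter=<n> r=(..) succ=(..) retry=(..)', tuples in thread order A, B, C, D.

state after step 1 := counter=6 r=(5,0,0,0) succ=(0,0,0,0) retry=(0,0,0,0)
2 | D LOAD | counter=6 r=(5,0,0,6) succ=(0,0,0,0) retry=(0,0,0,0)
3 | B LOAD | counter=6 r=(5,6,0,6) succ=(0,0,0,0) retry=(0,0,0,0)
4 | D CAS | counter=7 r=(5,6,0,6) succ=(0,0,0,1) retry=(0,0,0,0)
5 | C LOAD | counter=7 r=(5,6,7,6) succ=(0,0,0,1) retry=(0,0,0,0)
6 | C CAS | counter=8 r=(5,6,7,6) succ=(0,0,1,1) retry=(0,0,0,0)
7 | B CAS | counter=8 r=(5,6,7,6) succ=(0,0,1,1) retry=(0,1,0,0)
8 | A CAS | counter=8 r=(5,6,7,6) succ=(0,0,1,1) retry=(1,1,0,0)
9 | B LOAD | counter=8 r=(5,8,7,6) succ=(0,0,1,1) retry=(1,1,0,0)
10 | B CAS | counter=9 r=(5,8,7,6) succ=(0,1,1,1) retry=(1,1,0,0)
11 | B LOAD | counter=9 r=(5,9,7,6) succ=(0,1,1,1) retry=(1,1,0,0)
12 | B CAS | counter=10 r=(5,9,7,6) succ=(0,2,1,1) retry=(1,1,0,0)
13 | B LOAD | counter=10 r=(5,10,7,6) succ=(0,2,1,1) retry=(1,1,0,0)
14 | B CAS | counter=11 r=(5,10,7,6) succ=(0,3,1,1) retry=(1,1,0,0)
15 | B LOAD | counter=11 r=(5,11,7,6) succ=(0,3,1,1) retry=(1,1,0,0)
16 | B CAS | counter=12 r=(5,11,7,6) succ=(0,4,1,1) retry=(1,1,0,0)

counter=12 r=(5,11,7,6) succ=(0,4,1,1) retry=(1,1,0,0)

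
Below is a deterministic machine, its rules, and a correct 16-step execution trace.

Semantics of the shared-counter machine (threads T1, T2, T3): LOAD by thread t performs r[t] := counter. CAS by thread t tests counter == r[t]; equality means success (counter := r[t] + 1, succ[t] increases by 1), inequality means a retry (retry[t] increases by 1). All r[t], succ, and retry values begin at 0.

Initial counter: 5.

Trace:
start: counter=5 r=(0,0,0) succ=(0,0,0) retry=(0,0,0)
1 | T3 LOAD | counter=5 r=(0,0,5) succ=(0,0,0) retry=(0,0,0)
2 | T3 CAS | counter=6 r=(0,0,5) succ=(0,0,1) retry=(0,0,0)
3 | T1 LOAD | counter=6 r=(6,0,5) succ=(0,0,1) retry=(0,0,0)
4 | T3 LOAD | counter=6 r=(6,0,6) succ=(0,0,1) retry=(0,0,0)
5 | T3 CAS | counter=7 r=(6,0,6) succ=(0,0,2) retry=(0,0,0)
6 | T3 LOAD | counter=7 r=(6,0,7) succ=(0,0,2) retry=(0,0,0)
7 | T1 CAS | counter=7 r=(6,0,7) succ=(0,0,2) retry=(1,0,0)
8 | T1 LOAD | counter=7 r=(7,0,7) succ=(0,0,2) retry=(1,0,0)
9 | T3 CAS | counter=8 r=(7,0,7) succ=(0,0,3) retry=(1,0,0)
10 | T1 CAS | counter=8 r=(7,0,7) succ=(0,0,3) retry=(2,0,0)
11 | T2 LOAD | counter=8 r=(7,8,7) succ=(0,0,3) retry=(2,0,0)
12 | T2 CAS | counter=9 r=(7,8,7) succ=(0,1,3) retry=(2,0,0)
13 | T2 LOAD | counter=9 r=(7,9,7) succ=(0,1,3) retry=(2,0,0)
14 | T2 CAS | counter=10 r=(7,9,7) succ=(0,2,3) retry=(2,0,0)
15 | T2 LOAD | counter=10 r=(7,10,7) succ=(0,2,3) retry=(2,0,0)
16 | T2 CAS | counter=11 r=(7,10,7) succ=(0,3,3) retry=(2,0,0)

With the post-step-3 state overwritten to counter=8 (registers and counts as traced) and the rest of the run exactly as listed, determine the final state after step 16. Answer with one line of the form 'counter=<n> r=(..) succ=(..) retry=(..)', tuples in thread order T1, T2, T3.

state after step 3 := counter=8 r=(6,0,5) succ=(0,0,1) retry=(0,0,0)
4 | T3 LOAD | counter=8 r=(6,0,8) succ=(0,0,1) retry=(0,0,0)
5 | T3 CAS | counter=9 r=(6,0,8) succ=(0,0,2) retry=(0,0,0)
6 | T3 LOAD | counter=9 r=(6,0,9) succ=(0,0,2) retry=(0,0,0)
7 | T1 CAS | counter=9 r=(6,0,9) succ=(0,0,2) retry=(1,0,0)
8 | T1 LOAD | counter=9 r=(9,0,9) succ=(0,0,2) retry=(1,0,0)
9 | T3 CAS | counter=10 r=(9,0,9) succ=(0,0,3) retry=(1,0,0)
10 | T1 CAS | counter=10 r=(9,0,9) succ=(0,0,3) retry=(2,0,0)
11 | T2 LOAD | counter=10 r=(9,10,9) succ=(0,0,3) retry=(2,0,0)
12 | T2 CAS | counter=11 r=(9,10,9) succ=(0,1,3) retry=(2,0,0)
13 | T2 LOAD | counter=11 r=(9,11,9) succ=(0,1,3) retry=(2,0,0)
14 | T2 CAS | counter=12 r=(9,11,9) succ=(0,2,3) retry=(2,0,0)
15 | T2 LOAD | counter=12 r=(9,12,9) succ=(0,2,3) retry=(2,0,0)
16 | T2 CAS | counter=13 r=(9,12,9) succ=(0,3,3) retry=(2,0,0)

counter=13 r=(9,12,9) succ=(0,3,3) retry=(2,0,0)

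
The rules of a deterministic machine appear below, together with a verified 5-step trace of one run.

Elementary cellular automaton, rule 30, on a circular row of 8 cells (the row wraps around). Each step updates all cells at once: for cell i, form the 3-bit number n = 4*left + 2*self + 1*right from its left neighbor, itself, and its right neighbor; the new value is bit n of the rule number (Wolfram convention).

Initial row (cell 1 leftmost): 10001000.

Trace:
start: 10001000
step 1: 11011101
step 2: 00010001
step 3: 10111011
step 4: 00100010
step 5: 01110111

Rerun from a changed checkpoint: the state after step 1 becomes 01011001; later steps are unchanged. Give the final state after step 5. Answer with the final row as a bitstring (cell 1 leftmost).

10010100

state after step 1 := 01011001
step 2: 01010111
step 3: 01010100
step 4: 11010110
step 5: 10010100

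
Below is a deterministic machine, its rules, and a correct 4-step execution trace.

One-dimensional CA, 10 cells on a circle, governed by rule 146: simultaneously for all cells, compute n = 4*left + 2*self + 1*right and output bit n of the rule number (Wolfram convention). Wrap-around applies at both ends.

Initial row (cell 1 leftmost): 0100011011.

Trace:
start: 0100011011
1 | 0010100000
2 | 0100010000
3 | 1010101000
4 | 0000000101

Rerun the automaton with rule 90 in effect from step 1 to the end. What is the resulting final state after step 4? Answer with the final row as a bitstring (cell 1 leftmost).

(re-executing steps 1..4 under rule 90; state before step 1: 0100011011)
1 | 0010111011
2 | 1100101011
3 | 0111000010
4 | 1101100101

1101100101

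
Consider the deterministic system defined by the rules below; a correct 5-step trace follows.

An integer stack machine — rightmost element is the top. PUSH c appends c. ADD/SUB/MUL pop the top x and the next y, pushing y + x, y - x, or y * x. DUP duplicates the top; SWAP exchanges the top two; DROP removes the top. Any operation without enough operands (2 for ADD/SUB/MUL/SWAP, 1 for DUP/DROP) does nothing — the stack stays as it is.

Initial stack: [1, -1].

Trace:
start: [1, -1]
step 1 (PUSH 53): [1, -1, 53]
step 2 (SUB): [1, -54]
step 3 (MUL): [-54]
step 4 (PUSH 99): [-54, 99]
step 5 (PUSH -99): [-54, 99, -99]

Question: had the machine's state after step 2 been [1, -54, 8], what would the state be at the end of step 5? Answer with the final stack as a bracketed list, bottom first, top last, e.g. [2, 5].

state after step 2 := [1, -54, 8]
step 3 (MUL): [1, -432]
step 4 (PUSH 99): [1, -432, 99]
step 5 (PUSH -99): [1, -432, 99, -99]

[1, -432, 99, -99]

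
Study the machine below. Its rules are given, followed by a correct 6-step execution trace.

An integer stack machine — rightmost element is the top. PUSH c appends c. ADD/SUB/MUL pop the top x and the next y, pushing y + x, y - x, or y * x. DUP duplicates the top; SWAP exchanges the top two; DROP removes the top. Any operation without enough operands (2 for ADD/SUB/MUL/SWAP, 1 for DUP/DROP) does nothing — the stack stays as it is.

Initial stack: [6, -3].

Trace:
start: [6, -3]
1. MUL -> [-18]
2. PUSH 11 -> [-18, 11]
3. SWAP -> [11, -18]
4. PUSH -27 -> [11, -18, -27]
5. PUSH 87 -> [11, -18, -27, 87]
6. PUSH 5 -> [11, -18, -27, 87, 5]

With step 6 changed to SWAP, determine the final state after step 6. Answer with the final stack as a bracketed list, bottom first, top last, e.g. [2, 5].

(re-executing from step 6 with the substitution; state before step 6: [11, -18, -27, 87])
6. SWAP -> [11, -18, 87, -27]

[11, -18, 87, -27]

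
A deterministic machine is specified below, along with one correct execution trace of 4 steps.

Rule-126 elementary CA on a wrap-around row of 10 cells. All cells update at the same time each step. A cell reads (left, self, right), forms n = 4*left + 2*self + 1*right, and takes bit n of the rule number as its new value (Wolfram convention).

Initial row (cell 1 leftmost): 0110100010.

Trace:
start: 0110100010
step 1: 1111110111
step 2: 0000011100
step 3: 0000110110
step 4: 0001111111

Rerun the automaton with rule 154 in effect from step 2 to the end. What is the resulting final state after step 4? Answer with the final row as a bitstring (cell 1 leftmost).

1110011111

(re-executing steps 2..4 under rule 154; state before step 2: 1111110111)
step 2: 1111100111
step 3: 1111011111
step 4: 1110011111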